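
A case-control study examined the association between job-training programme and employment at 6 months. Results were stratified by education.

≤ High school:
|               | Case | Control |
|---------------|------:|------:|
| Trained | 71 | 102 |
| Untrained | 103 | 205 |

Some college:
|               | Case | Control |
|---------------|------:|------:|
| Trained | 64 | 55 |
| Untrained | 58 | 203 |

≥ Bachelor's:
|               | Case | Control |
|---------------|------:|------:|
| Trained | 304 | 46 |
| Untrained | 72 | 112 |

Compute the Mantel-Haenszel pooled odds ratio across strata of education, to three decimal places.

3.518

OR_MH = Σ(aᵢdᵢ/nᵢ) / Σ(bᵢcᵢ/nᵢ), where nᵢ is the stratum total.
Stratum 1 (≤ High school): n = 481; a·d/n = 71·205/481 = 30.2599; b·c/n = 102·103/481 = 21.8420
Stratum 2 (Some college): n = 380; a·d/n = 64·203/380 = 34.1895; b·c/n = 55·58/380 = 8.3947
Stratum 3 (≥ Bachelor's): n = 534; a·d/n = 304·112/534 = 63.7603; b·c/n = 46·72/534 = 6.2022
OR_MH = (30.2599 + 34.1895 + 63.7603) / (21.8420 + 8.3947 + 6.2022) = 128.2096 / 36.4390 = 3.51848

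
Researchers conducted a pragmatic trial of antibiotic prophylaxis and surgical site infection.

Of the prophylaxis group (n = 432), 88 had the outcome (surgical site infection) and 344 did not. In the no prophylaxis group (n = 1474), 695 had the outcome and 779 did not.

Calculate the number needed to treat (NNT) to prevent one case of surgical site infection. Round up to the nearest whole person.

4

Risk in treated group = 88/432 = 0.20370; risk in control = 695/1474 = 0.47151.
Absolute risk reduction = 0.47151 − 0.20370 = 0.26780
NNT = 1 / ARR = 1 / 0.26780 = 3.734 → round up → 4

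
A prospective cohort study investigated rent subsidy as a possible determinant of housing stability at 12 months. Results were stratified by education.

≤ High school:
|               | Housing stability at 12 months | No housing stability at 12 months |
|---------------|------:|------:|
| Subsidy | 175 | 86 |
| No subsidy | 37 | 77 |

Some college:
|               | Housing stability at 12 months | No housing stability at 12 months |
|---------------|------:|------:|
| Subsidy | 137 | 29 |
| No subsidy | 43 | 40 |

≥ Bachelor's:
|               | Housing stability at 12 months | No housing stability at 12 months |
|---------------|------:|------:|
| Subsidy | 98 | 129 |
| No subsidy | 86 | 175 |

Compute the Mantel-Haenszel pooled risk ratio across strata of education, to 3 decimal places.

RR_MH = Σ(aᵢ·n₀ᵢ/nᵢ) / Σ(cᵢ·n₁ᵢ/nᵢ), with n₁ᵢ = aᵢ+bᵢ (exposed), n₀ᵢ = cᵢ+dᵢ (unexposed), nᵢ = n₁ᵢ+n₀ᵢ.
Stratum 1 (≤ High school): n₁ = 261, n₀ = 114, n = 375; a·n₀/n = 175·114/375 = 53.2000; c·n₁/n = 37·261/375 = 25.7520
Stratum 2 (Some college): n₁ = 166, n₀ = 83, n = 249; a·n₀/n = 137·83/249 = 45.6667; c·n₁/n = 43·166/249 = 28.6667
Stratum 3 (≥ Bachelor's): n₁ = 227, n₀ = 261, n = 488; a·n₀/n = 98·261/488 = 52.4139; c·n₁/n = 86·227/488 = 40.0041
RR_MH = (53.2000 + 45.6667 + 52.4139) / (25.7520 + 28.6667 + 40.0041) = 151.2806 / 94.4228 = 1.60216

1.602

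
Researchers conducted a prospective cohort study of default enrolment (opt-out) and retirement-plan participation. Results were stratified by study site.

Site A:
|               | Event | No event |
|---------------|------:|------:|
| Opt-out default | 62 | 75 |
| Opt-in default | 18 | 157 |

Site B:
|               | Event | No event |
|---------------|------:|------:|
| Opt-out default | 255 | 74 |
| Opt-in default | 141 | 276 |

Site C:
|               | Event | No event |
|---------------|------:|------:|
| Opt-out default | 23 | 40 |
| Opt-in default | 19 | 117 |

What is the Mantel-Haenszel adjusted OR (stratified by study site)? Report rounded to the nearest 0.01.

6.28

OR_MH = Σ(aᵢdᵢ/nᵢ) / Σ(bᵢcᵢ/nᵢ), where nᵢ is the stratum total.
Stratum 1 (Site A): n = 312; a·d/n = 62·157/312 = 31.1987; b·c/n = 75·18/312 = 4.3269
Stratum 2 (Site B): n = 746; a·d/n = 255·276/746 = 94.3432; b·c/n = 74·141/746 = 13.9866
Stratum 3 (Site C): n = 199; a·d/n = 23·117/199 = 13.5226; b·c/n = 40·19/199 = 3.8191
OR_MH = (31.1987 + 94.3432 + 13.5226) / (4.3269 + 13.9866 + 3.8191) = 139.0645 / 22.1326 = 6.28324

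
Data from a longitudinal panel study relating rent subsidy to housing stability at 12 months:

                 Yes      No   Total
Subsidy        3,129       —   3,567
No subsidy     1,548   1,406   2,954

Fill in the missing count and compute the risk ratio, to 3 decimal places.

The missing cell is in the exposed row: 3567 − 3129 = 438.
So a = 3129, b = 438, c = 1548, d = 1406.
RR = [a/(a+b)] / [c/(c+d)] = (3129/3567) / (1548/2954) = 0.87721/0.52404 = 1.67395

1.674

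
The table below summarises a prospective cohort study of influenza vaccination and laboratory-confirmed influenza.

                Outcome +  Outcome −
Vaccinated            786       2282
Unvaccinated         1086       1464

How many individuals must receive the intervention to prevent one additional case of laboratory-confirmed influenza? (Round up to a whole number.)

6

Risk in treated group = 786/3068 = 0.25619; risk in control = 1086/2550 = 0.42588.
Absolute risk reduction = 0.42588 − 0.25619 = 0.16969
NNT = 1 / ARR = 1 / 0.16969 = 5.893 → round up → 6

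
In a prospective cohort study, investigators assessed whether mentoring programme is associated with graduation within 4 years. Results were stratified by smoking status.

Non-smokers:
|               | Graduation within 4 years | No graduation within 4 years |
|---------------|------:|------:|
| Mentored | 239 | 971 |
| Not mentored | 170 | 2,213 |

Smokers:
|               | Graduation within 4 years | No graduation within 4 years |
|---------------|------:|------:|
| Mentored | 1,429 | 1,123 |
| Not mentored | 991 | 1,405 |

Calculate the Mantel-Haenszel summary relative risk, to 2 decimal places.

RR_MH = Σ(aᵢ·n₀ᵢ/nᵢ) / Σ(cᵢ·n₁ᵢ/nᵢ), with n₁ᵢ = aᵢ+bᵢ (exposed), n₀ᵢ = cᵢ+dᵢ (unexposed), nᵢ = n₁ᵢ+n₀ᵢ.
Stratum 1 (Non-smokers): n₁ = 1210, n₀ = 2383, n = 3593; a·n₀/n = 239·2383/3593 = 158.5129; c·n₁/n = 170·1210/3593 = 57.2502
Stratum 2 (Smokers): n₁ = 2552, n₀ = 2396, n = 4948; a·n₀/n = 1429·2396/4948 = 691.9733; c·n₁/n = 991·2552/4948 = 511.1221
RR_MH = (158.5129 + 691.9733) / (57.2502 + 511.1221) = 850.4863 / 568.3723 = 1.49635

1.50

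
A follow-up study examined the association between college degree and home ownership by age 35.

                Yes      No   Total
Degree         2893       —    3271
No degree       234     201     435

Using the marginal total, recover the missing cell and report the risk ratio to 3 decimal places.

1.644

The missing cell is in the exposed row: 3271 − 2893 = 378.
So a = 2893, b = 378, c = 234, d = 201.
RR = [a/(a+b)] / [c/(c+d)] = (2893/3271) / (234/435) = 0.88444/0.53793 = 1.64415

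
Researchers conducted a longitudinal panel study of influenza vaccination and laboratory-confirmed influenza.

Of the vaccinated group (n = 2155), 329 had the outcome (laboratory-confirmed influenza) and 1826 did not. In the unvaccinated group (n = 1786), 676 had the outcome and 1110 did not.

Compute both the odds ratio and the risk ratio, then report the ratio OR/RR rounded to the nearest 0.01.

0.73

From the description: a = 329, b = 1826, c = 676, d = 1110.
OR = (329·1110)/(1826·676) = 365190/1234376 = 0.29585
Risk in exposed = 329/2155 = 0.15267; risk in unexposed = 676/1786 = 0.37850; RR = 0.40335
OR/RR = 0.29585 / 0.40335 = 0.73348
The outcome is not rare, so the OR lies further from 1 than the RR.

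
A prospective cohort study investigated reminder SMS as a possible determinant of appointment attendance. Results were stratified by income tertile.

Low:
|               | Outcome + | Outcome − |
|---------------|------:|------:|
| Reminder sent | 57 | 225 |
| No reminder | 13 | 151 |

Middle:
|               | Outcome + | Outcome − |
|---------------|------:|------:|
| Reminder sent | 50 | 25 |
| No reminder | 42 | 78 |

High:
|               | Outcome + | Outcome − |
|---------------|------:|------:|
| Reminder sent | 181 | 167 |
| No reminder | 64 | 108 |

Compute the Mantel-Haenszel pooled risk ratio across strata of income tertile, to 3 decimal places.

1.661

RR_MH = Σ(aᵢ·n₀ᵢ/nᵢ) / Σ(cᵢ·n₁ᵢ/nᵢ), with n₁ᵢ = aᵢ+bᵢ (exposed), n₀ᵢ = cᵢ+dᵢ (unexposed), nᵢ = n₁ᵢ+n₀ᵢ.
Stratum 1 (Low): n₁ = 282, n₀ = 164, n = 446; a·n₀/n = 57·164/446 = 20.9596; c·n₁/n = 13·282/446 = 8.2197
Stratum 2 (Middle): n₁ = 75, n₀ = 120, n = 195; a·n₀/n = 50·120/195 = 30.7692; c·n₁/n = 42·75/195 = 16.1538
Stratum 3 (High): n₁ = 348, n₀ = 172, n = 520; a·n₀/n = 181·172/520 = 59.8692; c·n₁/n = 64·348/520 = 42.8308
RR_MH = (20.9596 + 30.7692 + 59.8692) / (8.2197 + 16.1538 + 42.8308) = 111.5981 / 67.2043 = 1.66058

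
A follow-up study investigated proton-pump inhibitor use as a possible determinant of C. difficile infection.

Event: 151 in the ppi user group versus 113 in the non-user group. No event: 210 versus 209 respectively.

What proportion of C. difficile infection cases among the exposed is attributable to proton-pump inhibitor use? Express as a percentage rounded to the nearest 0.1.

From the description: a = 151, b = 210, c = 113, d = 209.
Risk in exposed = 151/361 = 0.41828; risk in unexposed = 113/322 = 0.35093.
RR = 0.41828/0.35093 = 1.19192
AR% = (RR − 1)/RR × 100 = (1.19192 − 1)/1.19192 × 100 = 16.1018%

16.1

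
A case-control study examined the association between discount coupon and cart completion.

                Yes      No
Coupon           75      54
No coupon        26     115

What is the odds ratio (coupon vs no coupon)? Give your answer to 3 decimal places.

6.143

Cells: a = 75, b = 54, c = 26, d = 115.
OR = (a·d)/(b·c) = (75 × 115) / (54 × 26) = 8625 / 1404 = 6.14316
The odds of cart completion are about 6.14 times as high in the coupon group.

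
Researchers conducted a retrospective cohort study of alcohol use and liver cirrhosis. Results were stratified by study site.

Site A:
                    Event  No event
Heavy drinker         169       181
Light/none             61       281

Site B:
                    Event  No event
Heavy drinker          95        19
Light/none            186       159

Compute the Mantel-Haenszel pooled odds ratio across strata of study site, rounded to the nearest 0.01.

4.29

OR_MH = Σ(aᵢdᵢ/nᵢ) / Σ(bᵢcᵢ/nᵢ), where nᵢ is the stratum total.
Stratum 1 (Site A): n = 692; a·d/n = 169·281/692 = 68.6257; b·c/n = 181·61/692 = 15.9552
Stratum 2 (Site B): n = 459; a·d/n = 95·159/459 = 32.9085; b·c/n = 19·186/459 = 7.6993
OR_MH = (68.6257 + 32.9085) / (15.9552 + 7.6993) = 101.5342 / 23.6545 = 4.29238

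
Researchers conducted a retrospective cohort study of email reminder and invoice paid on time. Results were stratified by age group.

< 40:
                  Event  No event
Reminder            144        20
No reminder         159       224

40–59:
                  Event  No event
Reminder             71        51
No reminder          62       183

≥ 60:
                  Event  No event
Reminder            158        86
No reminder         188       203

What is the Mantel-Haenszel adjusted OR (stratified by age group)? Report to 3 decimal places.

OR_MH = Σ(aᵢdᵢ/nᵢ) / Σ(bᵢcᵢ/nᵢ), where nᵢ is the stratum total.
Stratum 1 (< 40): n = 547; a·d/n = 144·224/547 = 58.9689; b·c/n = 20·159/547 = 5.8135
Stratum 2 (40–59): n = 367; a·d/n = 71·183/367 = 35.4033; b·c/n = 51·62/367 = 8.6158
Stratum 3 (≥ 60): n = 635; a·d/n = 158·203/635 = 50.5102; b·c/n = 86·188/635 = 25.4614
OR_MH = (58.9689 + 35.4033 + 50.5102) / (5.8135 + 8.6158 + 25.4614) = 144.8824 / 39.8907 = 3.63198

3.632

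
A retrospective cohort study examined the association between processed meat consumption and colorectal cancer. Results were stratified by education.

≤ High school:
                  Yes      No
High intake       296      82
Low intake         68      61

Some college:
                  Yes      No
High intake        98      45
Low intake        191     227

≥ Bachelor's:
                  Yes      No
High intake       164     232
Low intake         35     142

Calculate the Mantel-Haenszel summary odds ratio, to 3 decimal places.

OR_MH = Σ(aᵢdᵢ/nᵢ) / Σ(bᵢcᵢ/nᵢ), where nᵢ is the stratum total.
Stratum 1 (≤ High school): n = 507; a·d/n = 296·61/507 = 35.6134; b·c/n = 82·68/507 = 10.9980
Stratum 2 (Some college): n = 561; a·d/n = 98·227/561 = 39.6542; b·c/n = 45·191/561 = 15.3209
Stratum 3 (≥ Bachelor's): n = 573; a·d/n = 164·142/573 = 40.6422; b·c/n = 232·35/573 = 14.1710
OR_MH = (35.6134 + 39.6542 + 40.6422) / (10.9980 + 15.3209 + 14.1710) = 115.9098 / 40.4899 = 2.86268

2.863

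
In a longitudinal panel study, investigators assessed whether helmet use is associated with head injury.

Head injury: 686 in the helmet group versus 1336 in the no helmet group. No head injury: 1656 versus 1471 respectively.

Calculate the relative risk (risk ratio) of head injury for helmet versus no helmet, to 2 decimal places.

0.62

From the description: a = 686, b = 1656, c = 1336, d = 1471.
Risk in exposed = 686/2342 = 0.29291; risk in unexposed = 1336/2807 = 0.47595.
RR = 0.29291 / 0.47595 = 0.61542
The risk is 38% lower among the exposed than among the unexposed.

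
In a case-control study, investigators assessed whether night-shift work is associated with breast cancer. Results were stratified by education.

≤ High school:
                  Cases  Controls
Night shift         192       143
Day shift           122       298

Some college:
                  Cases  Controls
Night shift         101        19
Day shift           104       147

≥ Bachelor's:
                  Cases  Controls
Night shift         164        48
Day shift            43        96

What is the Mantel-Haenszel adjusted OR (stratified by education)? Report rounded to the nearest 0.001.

4.682

OR_MH = Σ(aᵢdᵢ/nᵢ) / Σ(bᵢcᵢ/nᵢ), where nᵢ is the stratum total.
Stratum 1 (≤ High school): n = 755; a·d/n = 192·298/755 = 75.7828; b·c/n = 143·122/755 = 23.1073
Stratum 2 (Some college): n = 371; a·d/n = 101·147/371 = 40.0189; b·c/n = 19·104/371 = 5.3261
Stratum 3 (≥ Bachelor's): n = 351; a·d/n = 164·96/351 = 44.8547; b·c/n = 48·43/351 = 5.8803
OR_MH = (75.7828 + 40.0189 + 44.8547) / (23.1073 + 5.3261 + 5.8803) = 160.6564 / 34.3138 = 4.68198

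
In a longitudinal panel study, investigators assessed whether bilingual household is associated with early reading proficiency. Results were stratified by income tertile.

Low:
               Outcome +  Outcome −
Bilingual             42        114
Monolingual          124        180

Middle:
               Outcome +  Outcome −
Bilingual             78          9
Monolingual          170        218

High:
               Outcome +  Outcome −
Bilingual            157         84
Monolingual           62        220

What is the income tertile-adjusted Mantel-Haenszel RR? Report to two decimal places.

RR_MH = Σ(aᵢ·n₀ᵢ/nᵢ) / Σ(cᵢ·n₁ᵢ/nᵢ), with n₁ᵢ = aᵢ+bᵢ (exposed), n₀ᵢ = cᵢ+dᵢ (unexposed), nᵢ = n₁ᵢ+n₀ᵢ.
Stratum 1 (Low): n₁ = 156, n₀ = 304, n = 460; a·n₀/n = 42·304/460 = 27.7565; c·n₁/n = 124·156/460 = 42.0522
Stratum 2 (Middle): n₁ = 87, n₀ = 388, n = 475; a·n₀/n = 78·388/475 = 63.7137; c·n₁/n = 170·87/475 = 31.1368
Stratum 3 (High): n₁ = 241, n₀ = 282, n = 523; a·n₀/n = 157·282/523 = 84.6539; c·n₁/n = 62·241/523 = 28.5698
RR_MH = (27.7565 + 63.7137 + 84.6539) / (42.0522 + 31.1368 + 28.5698) = 176.1241 / 101.7588 = 1.73080

1.73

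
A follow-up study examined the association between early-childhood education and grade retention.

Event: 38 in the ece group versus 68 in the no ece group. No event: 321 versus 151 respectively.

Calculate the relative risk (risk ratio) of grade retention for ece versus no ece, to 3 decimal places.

0.341

From the description: a = 38, b = 321, c = 68, d = 151.
Risk in exposed = 38/359 = 0.10585; risk in unexposed = 68/219 = 0.31050.
RR = 0.10585 / 0.31050 = 0.34090
The risk is 66% lower among the exposed than among the unexposed.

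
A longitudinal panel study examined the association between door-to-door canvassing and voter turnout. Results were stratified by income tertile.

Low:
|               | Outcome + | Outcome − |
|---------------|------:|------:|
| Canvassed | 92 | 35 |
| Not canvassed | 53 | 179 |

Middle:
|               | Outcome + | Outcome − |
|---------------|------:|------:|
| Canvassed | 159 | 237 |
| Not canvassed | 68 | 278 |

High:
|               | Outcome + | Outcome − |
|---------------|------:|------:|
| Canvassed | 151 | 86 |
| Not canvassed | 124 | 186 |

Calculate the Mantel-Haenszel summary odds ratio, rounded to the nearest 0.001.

3.380

OR_MH = Σ(aᵢdᵢ/nᵢ) / Σ(bᵢcᵢ/nᵢ), where nᵢ is the stratum total.
Stratum 1 (Low): n = 359; a·d/n = 92·179/359 = 45.8719; b·c/n = 35·53/359 = 5.1671
Stratum 2 (Middle): n = 742; a·d/n = 159·278/742 = 59.5714; b·c/n = 237·68/742 = 21.7197
Stratum 3 (High): n = 547; a·d/n = 151·186/547 = 51.3455; b·c/n = 86·124/547 = 19.4954
OR_MH = (45.8719 + 59.5714 + 51.3455) / (5.1671 + 21.7197 + 19.4954) = 156.7888 / 46.3822 = 3.38036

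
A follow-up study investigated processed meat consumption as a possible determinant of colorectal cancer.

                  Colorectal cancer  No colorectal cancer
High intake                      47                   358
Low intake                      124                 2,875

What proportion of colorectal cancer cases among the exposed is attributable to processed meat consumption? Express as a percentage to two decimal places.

64.37

Cells: a = 47, b = 358, c = 124, d = 2875.
Risk in exposed = 47/405 = 0.11605; risk in unexposed = 124/2999 = 0.04135.
RR = 0.11605/0.04135 = 2.80671
AR% = (RR − 1)/RR × 100 = (2.80671 − 1)/2.80671 × 100 = 64.3711%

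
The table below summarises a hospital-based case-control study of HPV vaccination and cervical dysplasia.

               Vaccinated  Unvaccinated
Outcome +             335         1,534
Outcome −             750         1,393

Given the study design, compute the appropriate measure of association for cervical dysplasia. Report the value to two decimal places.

0.41

Reading the table with exposure as columns: a = 335 (Vaccinated, case), b = 750 (Vaccinated, non-case), c = 1534 (Unvaccinated, case), d = 1393.
This is a hospital-based case-control study: participants were sampled on outcome status, so risks in the source population cannot be estimated directly — relative risk is not valid here. The odds ratio is the appropriate measure.
OR = (a·d)/(b·c) = (335 × 1393) / (750 × 1534) = 466655 / 1150500 = 0.40561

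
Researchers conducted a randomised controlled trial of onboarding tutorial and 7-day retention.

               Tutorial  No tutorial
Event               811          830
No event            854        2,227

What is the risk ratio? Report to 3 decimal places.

1.794

Reading the table with exposure as columns: a = 811 (Tutorial, case), b = 854 (Tutorial, non-case), c = 830 (No tutorial, case), d = 2227.
Risk in exposed = 811/1665 = 0.48709; risk in unexposed = 830/3057 = 0.27151.
RR = 0.48709 / 0.27151 = 1.79401
The risk among the exposed is 1.79 times that among the unexposed.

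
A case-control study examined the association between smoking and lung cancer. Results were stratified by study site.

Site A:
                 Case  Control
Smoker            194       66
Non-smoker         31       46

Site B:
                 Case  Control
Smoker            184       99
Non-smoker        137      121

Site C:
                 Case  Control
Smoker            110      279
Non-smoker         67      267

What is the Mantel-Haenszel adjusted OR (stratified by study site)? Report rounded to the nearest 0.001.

OR_MH = Σ(aᵢdᵢ/nᵢ) / Σ(bᵢcᵢ/nᵢ), where nᵢ is the stratum total.
Stratum 1 (Site A): n = 337; a·d/n = 194·46/337 = 26.4807; b·c/n = 66·31/337 = 6.0712
Stratum 2 (Site B): n = 541; a·d/n = 184·121/541 = 41.1534; b·c/n = 99·137/541 = 25.0702
Stratum 3 (Site C): n = 723; a·d/n = 110·267/723 = 40.6224; b·c/n = 279·67/723 = 25.8548
OR_MH = (26.4807 + 41.1534 + 40.6224) / (6.0712 + 25.0702 + 25.8548) = 108.2565 / 56.9962 = 1.89936

1.899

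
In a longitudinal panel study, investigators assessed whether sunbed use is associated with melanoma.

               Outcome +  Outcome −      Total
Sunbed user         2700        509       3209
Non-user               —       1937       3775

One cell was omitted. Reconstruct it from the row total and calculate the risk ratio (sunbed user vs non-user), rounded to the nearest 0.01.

1.73

The missing cell is in the unexposed row: 3775 − 1937 = 1838.
So a = 2700, b = 509, c = 1838, d = 1937.
RR = [a/(a+b)] / [c/(c+d)] = (2700/3209) / (1838/3775) = 0.84138/0.48689 = 1.72809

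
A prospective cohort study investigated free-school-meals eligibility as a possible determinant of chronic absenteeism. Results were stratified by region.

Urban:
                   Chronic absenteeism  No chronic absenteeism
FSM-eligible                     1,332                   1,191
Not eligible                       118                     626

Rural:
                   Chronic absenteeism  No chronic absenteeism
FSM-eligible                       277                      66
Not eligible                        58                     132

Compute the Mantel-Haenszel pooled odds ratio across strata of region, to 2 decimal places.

6.45

OR_MH = Σ(aᵢdᵢ/nᵢ) / Σ(bᵢcᵢ/nᵢ), where nᵢ is the stratum total.
Stratum 1 (Urban): n = 3267; a·d/n = 1332·626/3267 = 255.2287; b·c/n = 1191·118/3267 = 43.0174
Stratum 2 (Rural): n = 533; a·d/n = 277·132/533 = 68.6004; b·c/n = 66·58/533 = 7.1820
OR_MH = (255.2287 + 68.6004) / (43.0174 + 7.1820) = 323.8290 / 50.1994 = 6.45085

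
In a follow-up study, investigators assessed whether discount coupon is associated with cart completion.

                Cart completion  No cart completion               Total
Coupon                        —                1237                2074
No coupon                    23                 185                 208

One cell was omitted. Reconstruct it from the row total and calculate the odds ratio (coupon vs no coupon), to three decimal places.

The missing cell is in the exposed row: 2074 − 1237 = 837.
So a = 837, b = 1237, c = 23, d = 185.
OR = (a·d)/(b·c) = (837 × 185) / (1237 × 23) = 154845 / 28451 = 5.44252

5.443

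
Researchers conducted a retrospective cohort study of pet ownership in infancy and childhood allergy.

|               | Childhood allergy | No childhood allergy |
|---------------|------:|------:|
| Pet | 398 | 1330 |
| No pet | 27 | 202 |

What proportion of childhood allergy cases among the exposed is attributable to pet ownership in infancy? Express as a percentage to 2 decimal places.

Cells: a = 398, b = 1330, c = 27, d = 202.
Risk in exposed = 398/1728 = 0.23032; risk in unexposed = 27/229 = 0.11790.
RR = 0.23032/0.11790 = 1.95349
AR% = (RR − 1)/RR × 100 = (1.95349 − 1)/1.95349 × 100 = 48.8095%

48.81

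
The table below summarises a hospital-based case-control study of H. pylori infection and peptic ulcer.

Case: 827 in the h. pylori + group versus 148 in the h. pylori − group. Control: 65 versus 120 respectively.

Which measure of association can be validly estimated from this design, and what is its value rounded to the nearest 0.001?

10.316

From the description: a = 827, b = 65, c = 148, d = 120.
This is a hospital-based case-control study: participants were sampled on outcome status, so risks in the source population cannot be estimated directly — relative risk is not valid here. The odds ratio is the appropriate measure.
OR = (a·d)/(b·c) = (827 × 120) / (65 × 148) = 99240 / 9620 = 10.31601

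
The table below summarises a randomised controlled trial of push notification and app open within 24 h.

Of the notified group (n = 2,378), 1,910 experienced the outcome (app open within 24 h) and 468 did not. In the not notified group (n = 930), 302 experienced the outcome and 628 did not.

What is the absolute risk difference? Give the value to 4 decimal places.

0.4785

From the description: a = 1910, b = 468, c = 302, d = 628.
Risk in exposed = 1910/2378 = 0.803196; risk in unexposed = 302/930 = 0.324731.
Risk difference = 0.803196 − 0.324731 = 0.478465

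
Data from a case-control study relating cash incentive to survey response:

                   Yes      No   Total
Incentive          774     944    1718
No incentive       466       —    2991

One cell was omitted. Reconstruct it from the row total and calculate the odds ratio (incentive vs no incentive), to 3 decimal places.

The missing cell is in the unexposed row: 2991 − 466 = 2525.
So a = 774, b = 944, c = 466, d = 2525.
OR = (a·d)/(b·c) = (774 × 2525) / (944 × 466) = 1954350 / 439904 = 4.44267

4.443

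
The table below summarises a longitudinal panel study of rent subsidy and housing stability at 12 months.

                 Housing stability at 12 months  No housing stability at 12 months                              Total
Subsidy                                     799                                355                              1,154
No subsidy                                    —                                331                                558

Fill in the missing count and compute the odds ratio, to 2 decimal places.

3.28

The missing cell is in the unexposed row: 558 − 331 = 227.
So a = 799, b = 355, c = 227, d = 331.
OR = (a·d)/(b·c) = (799 × 331) / (355 × 227) = 264469 / 80585 = 3.28186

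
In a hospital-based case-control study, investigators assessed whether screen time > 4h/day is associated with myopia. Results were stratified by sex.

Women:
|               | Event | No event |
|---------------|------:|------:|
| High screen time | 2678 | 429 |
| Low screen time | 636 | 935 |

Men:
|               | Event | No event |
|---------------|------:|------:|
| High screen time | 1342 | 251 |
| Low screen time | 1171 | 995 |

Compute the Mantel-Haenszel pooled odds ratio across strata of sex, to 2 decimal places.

6.52

OR_MH = Σ(aᵢdᵢ/nᵢ) / Σ(bᵢcᵢ/nᵢ), where nᵢ is the stratum total.
Stratum 1 (Women): n = 4678; a·d/n = 2678·935/4678 = 535.2565; b·c/n = 429·636/4678 = 58.3249
Stratum 2 (Men): n = 3759; a·d/n = 1342·995/3759 = 355.2248; b·c/n = 251·1171/3759 = 78.1913
OR_MH = (535.2565 + 355.2248) / (58.3249 + 78.1913) = 890.4813 / 136.5162 = 6.52290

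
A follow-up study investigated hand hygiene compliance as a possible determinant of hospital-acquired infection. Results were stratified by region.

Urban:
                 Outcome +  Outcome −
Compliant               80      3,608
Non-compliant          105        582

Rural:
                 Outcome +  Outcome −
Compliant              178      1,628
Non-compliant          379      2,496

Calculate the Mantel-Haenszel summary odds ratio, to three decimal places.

0.483

OR_MH = Σ(aᵢdᵢ/nᵢ) / Σ(bᵢcᵢ/nᵢ), where nᵢ is the stratum total.
Stratum 1 (Urban): n = 4375; a·d/n = 80·582/4375 = 10.6423; b·c/n = 3608·105/4375 = 86.5920
Stratum 2 (Rural): n = 4681; a·d/n = 178·2496/4681 = 94.9131; b·c/n = 1628·379/4681 = 131.8120
OR_MH = (10.6423 + 94.9131) / (86.5920 + 131.8120) = 105.5553 / 218.4040 = 0.48330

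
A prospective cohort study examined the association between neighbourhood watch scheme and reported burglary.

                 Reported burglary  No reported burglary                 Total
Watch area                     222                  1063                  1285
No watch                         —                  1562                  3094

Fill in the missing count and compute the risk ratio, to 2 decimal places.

0.35

The missing cell is in the unexposed row: 3094 − 1562 = 1532.
So a = 222, b = 1063, c = 1532, d = 1562.
RR = [a/(a+b)] / [c/(c+d)] = (222/1285) / (1532/3094) = 0.17276/0.49515 = 0.34891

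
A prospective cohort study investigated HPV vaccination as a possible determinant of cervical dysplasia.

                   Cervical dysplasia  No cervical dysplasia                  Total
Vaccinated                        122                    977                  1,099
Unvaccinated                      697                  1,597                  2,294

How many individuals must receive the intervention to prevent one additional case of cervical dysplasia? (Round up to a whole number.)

6

Risk in treated group = 122/1099 = 0.11101; risk in control = 697/2294 = 0.30384.
Absolute risk reduction = 0.30384 − 0.11101 = 0.19283
NNT = 1 / ARR = 1 / 0.19283 = 5.186 → round up → 6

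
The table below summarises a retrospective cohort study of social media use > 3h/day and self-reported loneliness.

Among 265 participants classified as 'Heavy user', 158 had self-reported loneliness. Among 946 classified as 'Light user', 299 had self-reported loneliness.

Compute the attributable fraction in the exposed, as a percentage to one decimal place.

From the description: a = 158, b = 107, c = 299, d = 647.
Risk in exposed = 158/265 = 0.59623; risk in unexposed = 299/946 = 0.31607.
RR = 0.59623/0.31607 = 1.88639
AR% = (RR − 1)/RR × 100 = (1.88639 − 1)/1.88639 × 100 = 46.9887%

47.0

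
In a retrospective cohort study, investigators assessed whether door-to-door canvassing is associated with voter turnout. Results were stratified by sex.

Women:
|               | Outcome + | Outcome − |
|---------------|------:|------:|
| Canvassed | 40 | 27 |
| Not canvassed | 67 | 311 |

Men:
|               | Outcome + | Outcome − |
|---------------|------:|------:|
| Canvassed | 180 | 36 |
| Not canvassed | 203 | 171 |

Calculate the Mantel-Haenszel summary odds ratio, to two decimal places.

OR_MH = Σ(aᵢdᵢ/nᵢ) / Σ(bᵢcᵢ/nᵢ), where nᵢ is the stratum total.
Stratum 1 (Women): n = 445; a·d/n = 40·311/445 = 27.9551; b·c/n = 27·67/445 = 4.0652
Stratum 2 (Men): n = 590; a·d/n = 180·171/590 = 52.1695; b·c/n = 36·203/590 = 12.3864
OR_MH = (27.9551 + 52.1695) / (4.0652 + 12.3864) = 80.1245 / 16.4516 = 4.87032

4.87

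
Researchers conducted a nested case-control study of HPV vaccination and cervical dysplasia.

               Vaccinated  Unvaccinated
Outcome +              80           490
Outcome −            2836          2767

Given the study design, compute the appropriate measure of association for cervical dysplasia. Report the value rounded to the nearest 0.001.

0.159

Reading the table with exposure as columns: a = 80 (Vaccinated, case), b = 2836 (Vaccinated, non-case), c = 490 (Unvaccinated, case), d = 2767.
This is a nested case-control study: participants were sampled on outcome status, so risks in the source population cannot be estimated directly — relative risk is not valid here. The odds ratio is the appropriate measure.
OR = (a·d)/(b·c) = (80 × 2767) / (2836 × 490) = 221360 / 1389640 = 0.15929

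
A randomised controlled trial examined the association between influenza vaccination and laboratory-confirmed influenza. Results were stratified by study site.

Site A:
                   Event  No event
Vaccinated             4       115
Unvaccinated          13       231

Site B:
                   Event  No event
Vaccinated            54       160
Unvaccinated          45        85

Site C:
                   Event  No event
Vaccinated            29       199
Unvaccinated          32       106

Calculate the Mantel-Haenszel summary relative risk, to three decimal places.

0.652

RR_MH = Σ(aᵢ·n₀ᵢ/nᵢ) / Σ(cᵢ·n₁ᵢ/nᵢ), with n₁ᵢ = aᵢ+bᵢ (exposed), n₀ᵢ = cᵢ+dᵢ (unexposed), nᵢ = n₁ᵢ+n₀ᵢ.
Stratum 1 (Site A): n₁ = 119, n₀ = 244, n = 363; a·n₀/n = 4·244/363 = 2.6887; c·n₁/n = 13·119/363 = 4.2617
Stratum 2 (Site B): n₁ = 214, n₀ = 130, n = 344; a·n₀/n = 54·130/344 = 20.4070; c·n₁/n = 45·214/344 = 27.9942
Stratum 3 (Site C): n₁ = 228, n₀ = 138, n = 366; a·n₀/n = 29·138/366 = 10.9344; c·n₁/n = 32·228/366 = 19.9344
RR_MH = (2.6887 + 20.4070 + 10.9344) / (4.2617 + 27.9942 + 19.9344) = 34.0301 / 52.1903 = 0.65204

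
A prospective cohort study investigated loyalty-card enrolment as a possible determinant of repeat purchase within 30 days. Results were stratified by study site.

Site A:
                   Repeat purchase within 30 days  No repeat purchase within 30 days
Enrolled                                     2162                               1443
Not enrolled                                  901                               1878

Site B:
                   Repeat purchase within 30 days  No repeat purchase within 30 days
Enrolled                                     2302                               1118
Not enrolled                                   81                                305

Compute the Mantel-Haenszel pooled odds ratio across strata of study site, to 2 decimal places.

3.61

OR_MH = Σ(aᵢdᵢ/nᵢ) / Σ(bᵢcᵢ/nᵢ), where nᵢ is the stratum total.
Stratum 1 (Site A): n = 6384; a·d/n = 2162·1878/6384 = 636.0019; b·c/n = 1443·901/6384 = 203.6565
Stratum 2 (Site B): n = 3806; a·d/n = 2302·305/3806 = 184.4745; b·c/n = 1118·81/3806 = 23.7935
OR_MH = (636.0019 + 184.4745) / (203.6565 + 23.7935) = 820.4764 / 227.4500 = 3.60728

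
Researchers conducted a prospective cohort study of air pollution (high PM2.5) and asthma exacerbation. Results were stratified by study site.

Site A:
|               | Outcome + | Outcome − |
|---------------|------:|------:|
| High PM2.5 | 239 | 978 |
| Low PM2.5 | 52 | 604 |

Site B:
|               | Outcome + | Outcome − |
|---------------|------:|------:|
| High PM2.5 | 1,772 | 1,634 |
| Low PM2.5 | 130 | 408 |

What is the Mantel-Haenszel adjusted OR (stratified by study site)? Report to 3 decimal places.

OR_MH = Σ(aᵢdᵢ/nᵢ) / Σ(bᵢcᵢ/nᵢ), where nᵢ is the stratum total.
Stratum 1 (Site A): n = 1873; a·d/n = 239·604/1873 = 77.0721; b·c/n = 978·52/1873 = 27.1522
Stratum 2 (Site B): n = 3944; a·d/n = 1772·408/3944 = 183.3103; b·c/n = 1634·130/3944 = 53.8590
OR_MH = (77.0721 + 183.3103) / (27.1522 + 53.8590) = 260.3824 / 81.0112 = 3.21415

3.214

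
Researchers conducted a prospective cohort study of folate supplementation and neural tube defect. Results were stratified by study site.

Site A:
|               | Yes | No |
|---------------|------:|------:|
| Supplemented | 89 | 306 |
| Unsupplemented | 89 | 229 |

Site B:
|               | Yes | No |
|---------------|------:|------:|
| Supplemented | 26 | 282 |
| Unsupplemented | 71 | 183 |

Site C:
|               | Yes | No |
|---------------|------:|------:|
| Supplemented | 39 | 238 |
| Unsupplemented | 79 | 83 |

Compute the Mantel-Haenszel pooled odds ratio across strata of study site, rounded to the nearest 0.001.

0.381

OR_MH = Σ(aᵢdᵢ/nᵢ) / Σ(bᵢcᵢ/nᵢ), where nᵢ is the stratum total.
Stratum 1 (Site A): n = 713; a·d/n = 89·229/713 = 28.5849; b·c/n = 306·89/713 = 38.1964
Stratum 2 (Site B): n = 562; a·d/n = 26·183/562 = 8.4662; b·c/n = 282·71/562 = 35.6263
Stratum 3 (Site C): n = 439; a·d/n = 39·83/439 = 7.3736; b·c/n = 238·79/439 = 42.8292
OR_MH = (28.5849 + 8.4662 + 7.3736) / (38.1964 + 35.6263 + 42.8292) = 44.4246 / 116.6518 = 0.38083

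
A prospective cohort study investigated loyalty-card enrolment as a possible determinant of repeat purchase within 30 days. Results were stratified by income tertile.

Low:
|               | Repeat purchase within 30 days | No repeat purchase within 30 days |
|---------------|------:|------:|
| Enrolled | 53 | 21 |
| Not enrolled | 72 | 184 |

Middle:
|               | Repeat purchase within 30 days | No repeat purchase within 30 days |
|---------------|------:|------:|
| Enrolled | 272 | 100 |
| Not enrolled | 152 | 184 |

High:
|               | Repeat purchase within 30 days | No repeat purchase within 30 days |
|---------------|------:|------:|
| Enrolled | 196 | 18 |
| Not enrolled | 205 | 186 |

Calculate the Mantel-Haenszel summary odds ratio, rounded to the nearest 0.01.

4.99

OR_MH = Σ(aᵢdᵢ/nᵢ) / Σ(bᵢcᵢ/nᵢ), where nᵢ is the stratum total.
Stratum 1 (Low): n = 330; a·d/n = 53·184/330 = 29.5515; b·c/n = 21·72/330 = 4.5818
Stratum 2 (Middle): n = 708; a·d/n = 272·184/708 = 70.6893; b·c/n = 100·152/708 = 21.4689
Stratum 3 (High): n = 605; a·d/n = 196·186/605 = 60.2579; b·c/n = 18·205/605 = 6.0992
OR_MH = (29.5515 + 70.6893 + 60.2579) / (4.5818 + 21.4689 + 6.0992) = 160.4986 / 32.1499 = 4.99219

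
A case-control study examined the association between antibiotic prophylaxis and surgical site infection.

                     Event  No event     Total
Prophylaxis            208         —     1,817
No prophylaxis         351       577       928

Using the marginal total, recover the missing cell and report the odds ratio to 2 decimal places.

The missing cell is in the exposed row: 1817 − 208 = 1609.
So a = 208, b = 1609, c = 351, d = 577.
OR = (a·d)/(b·c) = (208 × 577) / (1609 × 351) = 120016 / 564759 = 0.21251

0.21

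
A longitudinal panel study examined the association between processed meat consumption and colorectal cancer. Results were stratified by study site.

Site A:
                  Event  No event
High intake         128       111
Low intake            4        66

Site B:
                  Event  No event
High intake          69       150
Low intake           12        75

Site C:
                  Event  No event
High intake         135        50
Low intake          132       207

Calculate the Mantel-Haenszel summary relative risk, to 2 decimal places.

RR_MH = Σ(aᵢ·n₀ᵢ/nᵢ) / Σ(cᵢ·n₁ᵢ/nᵢ), with n₁ᵢ = aᵢ+bᵢ (exposed), n₀ᵢ = cᵢ+dᵢ (unexposed), nᵢ = n₁ᵢ+n₀ᵢ.
Stratum 1 (Site A): n₁ = 239, n₀ = 70, n = 309; a·n₀/n = 128·70/309 = 28.9968; c·n₁/n = 4·239/309 = 3.0939
Stratum 2 (Site B): n₁ = 219, n₀ = 87, n = 306; a·n₀/n = 69·87/306 = 19.6176; c·n₁/n = 12·219/306 = 8.5882
Stratum 3 (Site C): n₁ = 185, n₀ = 339, n = 524; a·n₀/n = 135·339/524 = 87.3378; c·n₁/n = 132·185/524 = 46.6031
RR_MH = (28.9968 + 19.6176 + 87.3378) / (3.0939 + 8.5882 + 46.6031) = 135.9522 / 58.2851 = 2.33254

2.33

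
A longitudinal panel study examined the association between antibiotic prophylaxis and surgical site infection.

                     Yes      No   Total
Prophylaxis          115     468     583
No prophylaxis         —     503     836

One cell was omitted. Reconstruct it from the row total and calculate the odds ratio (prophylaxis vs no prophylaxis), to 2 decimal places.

0.37

The missing cell is in the unexposed row: 836 − 503 = 333.
So a = 115, b = 468, c = 333, d = 503.
OR = (a·d)/(b·c) = (115 × 503) / (468 × 333) = 57845 / 155844 = 0.37117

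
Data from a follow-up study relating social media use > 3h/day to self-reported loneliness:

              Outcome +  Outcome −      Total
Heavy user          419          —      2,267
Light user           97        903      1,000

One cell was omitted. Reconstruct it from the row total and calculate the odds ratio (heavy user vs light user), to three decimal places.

2.111

The missing cell is in the exposed row: 2267 − 419 = 1848.
So a = 419, b = 1848, c = 97, d = 903.
OR = (a·d)/(b·c) = (419 × 903) / (1848 × 97) = 378357 / 179256 = 2.11071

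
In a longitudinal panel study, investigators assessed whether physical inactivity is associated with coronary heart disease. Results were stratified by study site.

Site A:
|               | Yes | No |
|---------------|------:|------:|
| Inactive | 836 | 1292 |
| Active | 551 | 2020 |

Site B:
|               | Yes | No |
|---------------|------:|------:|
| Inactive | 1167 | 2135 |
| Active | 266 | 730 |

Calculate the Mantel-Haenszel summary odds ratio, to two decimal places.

1.97

OR_MH = Σ(aᵢdᵢ/nᵢ) / Σ(bᵢcᵢ/nᵢ), where nᵢ is the stratum total.
Stratum 1 (Site A): n = 4699; a·d/n = 836·2020/4699 = 359.3786; b·c/n = 1292·551/4699 = 151.4986
Stratum 2 (Site B): n = 4298; a·d/n = 1167·730/4298 = 198.2108; b·c/n = 2135·266/4298 = 132.1336
OR_MH = (359.3786 + 198.2108) / (151.4986 + 132.1336) = 557.5894 / 283.6322 = 1.96589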